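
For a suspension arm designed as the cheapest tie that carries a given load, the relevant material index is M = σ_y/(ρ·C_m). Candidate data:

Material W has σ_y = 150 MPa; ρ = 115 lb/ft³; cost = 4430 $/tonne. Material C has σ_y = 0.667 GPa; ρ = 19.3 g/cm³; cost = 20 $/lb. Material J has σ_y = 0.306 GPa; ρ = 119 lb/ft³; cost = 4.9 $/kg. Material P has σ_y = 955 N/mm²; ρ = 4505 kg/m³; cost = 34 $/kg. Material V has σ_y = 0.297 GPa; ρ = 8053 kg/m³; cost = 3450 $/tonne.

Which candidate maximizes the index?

Convert each candidate to consistent units, then evaluate M:
  material W: σ_y = 150.0 MPa, ρ = 1842 kg/m³, cost = 4.430 $/kg
  material C: σ_y = 667.0 MPa, ρ = 19300 kg/m³, cost = 44.09 $/kg
  material J: σ_y = 306.0 MPa, ρ = 1906 kg/m³, cost = 4.900 $/kg
  material P: σ_y = 955.0 MPa, ρ = 4505 kg/m³, cost = 34.00 $/kg
  material V: σ_y = 297.0 MPa, ρ = 8053 kg/m³, cost = 3.450 $/kg
  material J: M = 32.8 kN·m per $
  material W: M = 18.4 kN·m per $
  material V: M = 10.7 kN·m per $
  material P: M = 6.23 kN·m per $
  material C: M = 0.784 kN·m per $
Material J ranks first.

material J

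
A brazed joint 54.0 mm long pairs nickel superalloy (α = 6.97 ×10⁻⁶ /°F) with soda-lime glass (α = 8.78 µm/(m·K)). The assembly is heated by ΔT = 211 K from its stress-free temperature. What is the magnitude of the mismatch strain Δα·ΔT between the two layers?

nickel superalloy: α = 6.97×10⁻⁶/°F × 9/5 = 12.5×10⁻⁶/K.
Δα = |12.5 − 8.78|×10⁻⁶/K = 3.77×10⁻⁶/K.
Mismatch strain = Δα·ΔT = 3.77×10⁻⁶ × 211.0 = 7.95×10⁻⁴.

7.95×10⁻⁴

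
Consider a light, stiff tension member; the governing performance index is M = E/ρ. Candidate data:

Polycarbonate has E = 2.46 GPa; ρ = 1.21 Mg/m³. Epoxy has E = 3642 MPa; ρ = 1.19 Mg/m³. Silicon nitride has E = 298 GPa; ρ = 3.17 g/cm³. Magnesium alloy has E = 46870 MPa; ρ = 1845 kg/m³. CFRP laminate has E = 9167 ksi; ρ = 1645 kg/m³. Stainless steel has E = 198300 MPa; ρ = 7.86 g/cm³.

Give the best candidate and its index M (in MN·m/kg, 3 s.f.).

silicon nitride, M = 94.0 MN·m/kg

In SI units:
  polycarbonate: E = 2.460 GPa, ρ = 1210 kg/m³
  epoxy: E = 3.642 GPa, ρ = 1190 kg/m³
  silicon nitride: E = 298.0 GPa, ρ = 3170 kg/m³
  magnesium alloy: E = 46.87 GPa, ρ = 1845 kg/m³
  CFRP laminate: E = 63.20 GPa, ρ = 1645 kg/m³
  stainless steel: E = 198.3 GPa, ρ = 7860 kg/m³
  silicon nitride: M = 94.0 MN·m/kg
  CFRP laminate: M = 38.4 MN·m/kg
  magnesium alloy: M = 25.4 MN·m/kg
  stainless steel: M = 25.2 MN·m/kg
  epoxy: M = 3.06 MN·m/kg
  polycarbonate: M = 2.03 MN·m/kg
Highest index: silicon nitride.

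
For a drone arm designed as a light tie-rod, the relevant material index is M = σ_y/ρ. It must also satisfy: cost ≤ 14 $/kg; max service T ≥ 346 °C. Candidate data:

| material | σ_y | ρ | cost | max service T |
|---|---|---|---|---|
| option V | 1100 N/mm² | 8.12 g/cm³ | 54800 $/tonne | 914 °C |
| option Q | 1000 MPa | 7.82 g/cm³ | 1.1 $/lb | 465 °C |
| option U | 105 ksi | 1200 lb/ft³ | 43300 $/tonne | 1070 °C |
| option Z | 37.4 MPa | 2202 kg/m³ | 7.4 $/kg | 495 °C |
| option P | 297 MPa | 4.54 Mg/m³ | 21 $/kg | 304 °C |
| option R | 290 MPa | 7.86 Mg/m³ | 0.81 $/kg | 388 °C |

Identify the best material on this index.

option Q

Screen on constraints: cost ≤ 14 $/kg; max service T ≥ 346 °C. Survivors: option Q, option Z, option R.
In SI units:
  option Q: σ_y = 1000 MPa, ρ = 7820 kg/m³
  option Z: σ_y = 37.40 MPa, ρ = 2202 kg/m³
  option R: σ_y = 290.0 MPa, ρ = 7860 kg/m³
  option Q: M = 128 kN·m/kg
  option R: M = 36.9 kN·m/kg
  option Z: M = 17.0 kN·m/kg
The maximum is for option Q.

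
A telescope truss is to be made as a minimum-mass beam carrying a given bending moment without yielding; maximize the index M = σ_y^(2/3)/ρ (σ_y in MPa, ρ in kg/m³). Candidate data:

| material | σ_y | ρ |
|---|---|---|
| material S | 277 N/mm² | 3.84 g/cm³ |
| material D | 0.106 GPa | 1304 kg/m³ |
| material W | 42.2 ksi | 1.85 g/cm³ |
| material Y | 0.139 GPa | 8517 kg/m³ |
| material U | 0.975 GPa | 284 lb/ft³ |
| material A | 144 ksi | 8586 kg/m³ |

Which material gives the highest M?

Normalizing units and computing the index:
  material S: σ_y = 277.0 MPa, ρ = 3840 kg/m³
  material D: σ_y = 106.0 MPa, ρ = 1304 kg/m³
  material W: σ_y = 291.0 MPa, ρ = 1850 kg/m³
  material Y: σ_y = 139.0 MPa, ρ = 8517 kg/m³
  material U: σ_y = 975.0 MPa, ρ = 4549 kg/m³
  material A: σ_y = 992.8 MPa, ρ = 8586 kg/m³
  material W: M = 23.7×10⁻³
  material U: M = 21.6×10⁻³
  material D: M = 17.2×10⁻³
  material A: M = 11.6×10⁻³
  material S: M = 11.1×10⁻³
  material Y: M = 3.15×10⁻³
The maximum is for material W.

material W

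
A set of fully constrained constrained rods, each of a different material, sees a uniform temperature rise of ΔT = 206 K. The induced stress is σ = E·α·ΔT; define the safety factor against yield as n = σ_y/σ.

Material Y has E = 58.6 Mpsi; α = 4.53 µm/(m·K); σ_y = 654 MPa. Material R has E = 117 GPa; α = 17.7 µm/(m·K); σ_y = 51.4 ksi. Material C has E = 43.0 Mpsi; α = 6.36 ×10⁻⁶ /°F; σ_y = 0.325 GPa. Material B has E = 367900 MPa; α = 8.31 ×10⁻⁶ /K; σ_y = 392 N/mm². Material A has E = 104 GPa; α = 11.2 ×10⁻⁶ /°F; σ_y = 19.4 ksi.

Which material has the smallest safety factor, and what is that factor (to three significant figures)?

material A, n = 0.310

In consistent units (E in GPa, α in ×10⁻⁶/K, σ_y in MPa):
  material Y: E = 404.0, α = 4.53, σ_y = 654.0 → σ = 377 MPa, n = 1.73
  material R: E = 117.0, α = 17.7, σ_y = 354.4 → σ = 427 MPa, n = 0.831
  material C: E = 296.5, α = 11.4, σ_y = 325.0 → σ = 699 MPa, n = 0.465
  material B: E = 367.9, α = 8.31, σ_y = 392.0 → σ = 630 MPa, n = 0.622
  material A: E = 104.0, α = 20.2, σ_y = 133.8 → σ = 432 MPa, n = 0.310
The minimum is material A at n = 0.310.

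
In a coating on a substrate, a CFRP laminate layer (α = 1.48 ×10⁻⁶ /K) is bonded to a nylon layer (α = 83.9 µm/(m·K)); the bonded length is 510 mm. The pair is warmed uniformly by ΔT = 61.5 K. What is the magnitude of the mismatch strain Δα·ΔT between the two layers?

5.07×10⁻³

Δα = |1.48 − 83.9|×10⁻⁶/K = 82.4×10⁻⁶/K.
Mismatch strain = Δα·ΔT = 82.4×10⁻⁶ × 61.5 = 5.07×10⁻³.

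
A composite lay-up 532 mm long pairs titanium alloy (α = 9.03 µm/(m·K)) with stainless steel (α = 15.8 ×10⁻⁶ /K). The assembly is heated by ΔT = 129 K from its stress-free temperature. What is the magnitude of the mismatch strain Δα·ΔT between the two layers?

8.73×10⁻⁴

Δα = |9.03 − 15.8|×10⁻⁶/K = 6.77×10⁻⁶/K.
Mismatch strain = Δα·ΔT = 6.77×10⁻⁶ × 129.0 = 8.73×10⁻⁴.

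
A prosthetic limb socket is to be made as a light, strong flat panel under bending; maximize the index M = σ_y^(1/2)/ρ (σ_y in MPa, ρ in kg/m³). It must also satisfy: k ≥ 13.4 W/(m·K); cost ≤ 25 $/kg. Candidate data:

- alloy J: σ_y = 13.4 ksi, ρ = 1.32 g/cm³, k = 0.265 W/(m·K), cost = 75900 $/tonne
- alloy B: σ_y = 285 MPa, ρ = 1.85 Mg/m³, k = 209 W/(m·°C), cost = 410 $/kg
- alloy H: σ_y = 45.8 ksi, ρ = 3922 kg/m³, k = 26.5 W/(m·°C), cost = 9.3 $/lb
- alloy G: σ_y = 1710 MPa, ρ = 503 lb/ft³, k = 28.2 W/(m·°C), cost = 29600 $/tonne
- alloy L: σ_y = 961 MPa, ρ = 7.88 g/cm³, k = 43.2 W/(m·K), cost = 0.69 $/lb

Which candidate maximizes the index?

alloy H

Screen on constraints: k ≥ 13.4 W/(m·K); cost ≤ 25 $/kg. Survivors: alloy H, alloy L.
In SI units:
  alloy H: σ_y = 315.8 MPa, ρ = 3922 kg/m³
  alloy L: σ_y = 961.0 MPa, ρ = 7880 kg/m³
  alloy H: M = 4.53×10⁻³
  alloy L: M = 3.93×10⁻³
Highest index: alloy H.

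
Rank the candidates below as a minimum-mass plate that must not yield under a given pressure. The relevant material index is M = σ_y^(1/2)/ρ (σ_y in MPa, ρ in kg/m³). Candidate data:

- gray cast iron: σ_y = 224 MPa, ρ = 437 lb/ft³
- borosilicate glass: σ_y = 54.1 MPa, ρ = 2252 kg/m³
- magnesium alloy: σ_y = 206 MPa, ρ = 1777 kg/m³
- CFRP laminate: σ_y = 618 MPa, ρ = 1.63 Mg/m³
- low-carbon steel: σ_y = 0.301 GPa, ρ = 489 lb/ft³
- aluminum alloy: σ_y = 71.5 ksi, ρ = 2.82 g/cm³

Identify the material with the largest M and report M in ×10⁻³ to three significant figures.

Convert each candidate to consistent units, then evaluate M:
  gray cast iron: σ_y = 224.0 MPa, ρ = 7000 kg/m³
  borosilicate glass: σ_y = 54.10 MPa, ρ = 2252 kg/m³
  magnesium alloy: σ_y = 206.0 MPa, ρ = 1777 kg/m³
  CFRP laminate: σ_y = 618.0 MPa, ρ = 1630 kg/m³
  low-carbon steel: σ_y = 301.0 MPa, ρ = 7833 kg/m³
  aluminum alloy: σ_y = 493.0 MPa, ρ = 2820 kg/m³
  CFRP laminate: M = 15.3×10⁻³
  magnesium alloy: M = 8.08×10⁻³
  aluminum alloy: M = 7.87×10⁻³
  borosilicate glass: M = 3.27×10⁻³
  low-carbon steel: M = 2.21×10⁻³
  gray cast iron: M = 2.14×10⁻³
Highest index: CFRP laminate.

CFRP laminate, M = 15.3×10⁻³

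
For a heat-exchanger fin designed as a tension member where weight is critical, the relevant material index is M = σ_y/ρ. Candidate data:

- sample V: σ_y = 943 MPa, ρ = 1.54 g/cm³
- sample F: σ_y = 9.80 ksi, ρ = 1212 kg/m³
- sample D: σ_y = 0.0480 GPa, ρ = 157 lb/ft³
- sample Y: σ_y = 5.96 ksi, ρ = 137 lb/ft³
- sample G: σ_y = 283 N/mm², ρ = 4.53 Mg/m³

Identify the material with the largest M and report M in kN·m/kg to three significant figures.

Convert each candidate to consistent units, then evaluate M:
  sample V: σ_y = 943.0 MPa, ρ = 1540 kg/m³
  sample F: σ_y = 67.57 MPa, ρ = 1212 kg/m³
  sample D: σ_y = 48.00 MPa, ρ = 2515 kg/m³
  sample Y: σ_y = 41.09 MPa, ρ = 2195 kg/m³
  sample G: σ_y = 283.0 MPa, ρ = 4530 kg/m³
  sample V: M = 612 kN·m/kg
  sample G: M = 62.5 kN·m/kg
  sample F: M = 55.7 kN·m/kg
  sample D: M = 19.1 kN·m/kg
  sample Y: M = 18.7 kN·m/kg
Sample V has the largest M.

sample V, M = 612 kN·m/kg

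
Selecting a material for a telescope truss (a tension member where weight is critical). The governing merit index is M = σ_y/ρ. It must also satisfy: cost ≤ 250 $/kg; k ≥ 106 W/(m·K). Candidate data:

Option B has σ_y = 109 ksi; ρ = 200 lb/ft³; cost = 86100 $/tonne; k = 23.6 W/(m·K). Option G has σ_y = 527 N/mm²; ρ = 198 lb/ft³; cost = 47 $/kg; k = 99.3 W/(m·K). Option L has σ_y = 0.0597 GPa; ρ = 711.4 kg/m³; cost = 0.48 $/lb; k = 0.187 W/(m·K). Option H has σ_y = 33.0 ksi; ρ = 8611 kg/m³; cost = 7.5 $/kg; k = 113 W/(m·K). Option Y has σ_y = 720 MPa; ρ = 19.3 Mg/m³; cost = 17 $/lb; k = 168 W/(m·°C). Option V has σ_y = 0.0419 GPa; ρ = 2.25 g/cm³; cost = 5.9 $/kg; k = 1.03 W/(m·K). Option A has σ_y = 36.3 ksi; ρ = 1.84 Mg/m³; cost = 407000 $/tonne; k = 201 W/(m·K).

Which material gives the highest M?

option Y

Screen on constraints: cost ≤ 250 $/kg; k ≥ 106 W/(m·K). Survivors: option H, option Y.
Normalizing units and computing the index:
  option H: σ_y = 227.5 MPa, ρ = 8611 kg/m³
  option Y: σ_y = 720.0 MPa, ρ = 19300 kg/m³
  option Y: M = 37.3 kN·m/kg
  option H: M = 26.4 kN·m/kg
Highest index: option Y.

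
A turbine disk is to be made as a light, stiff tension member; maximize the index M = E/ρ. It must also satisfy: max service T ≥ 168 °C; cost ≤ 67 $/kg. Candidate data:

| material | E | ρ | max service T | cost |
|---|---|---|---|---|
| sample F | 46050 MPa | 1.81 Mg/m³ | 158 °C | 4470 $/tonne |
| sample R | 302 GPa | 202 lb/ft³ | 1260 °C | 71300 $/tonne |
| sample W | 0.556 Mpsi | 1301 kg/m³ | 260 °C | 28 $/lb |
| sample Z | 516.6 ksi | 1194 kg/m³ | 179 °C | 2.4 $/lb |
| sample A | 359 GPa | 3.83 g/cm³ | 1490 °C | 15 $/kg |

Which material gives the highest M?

sample A

Screen on constraints: max service T ≥ 168 °C; cost ≤ 67 $/kg. Survivors: sample W, sample Z, sample A.
Normalizing units and computing the index:
  sample W: E = 3.833 GPa, ρ = 1301 kg/m³
  sample Z: E = 3.562 GPa, ρ = 1194 kg/m³
  sample A: E = 359.0 GPa, ρ = 3830 kg/m³
  sample A: M = 93.7 MN·m/kg
  sample Z: M = 2.98 MN·m/kg
  sample W: M = 2.95 MN·m/kg
Sample A has the largest M.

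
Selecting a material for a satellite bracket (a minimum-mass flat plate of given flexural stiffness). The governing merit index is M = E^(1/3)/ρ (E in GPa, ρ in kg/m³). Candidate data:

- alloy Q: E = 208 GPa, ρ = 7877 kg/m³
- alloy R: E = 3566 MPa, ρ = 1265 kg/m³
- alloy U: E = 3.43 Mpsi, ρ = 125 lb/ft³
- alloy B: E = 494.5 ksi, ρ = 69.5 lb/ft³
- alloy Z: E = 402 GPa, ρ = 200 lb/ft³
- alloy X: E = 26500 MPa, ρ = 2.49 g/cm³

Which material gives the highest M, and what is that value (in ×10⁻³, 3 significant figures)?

Convert each candidate to consistent units, then evaluate M:
  alloy Q: E = 208.0 GPa, ρ = 7877 kg/m³
  alloy R: E = 3.566 GPa, ρ = 1265 kg/m³
  alloy U: E = 23.65 GPa, ρ = 2002 kg/m³
  alloy B: E = 3.409 GPa, ρ = 1113 kg/m³
  alloy Z: E = 402.0 GPa, ρ = 3204 kg/m³
  alloy X: E = 26.50 GPa, ρ = 2490 kg/m³
  alloy Z: M = 2.30×10⁻³
  alloy U: M = 1.43×10⁻³
  alloy B: M = 1.35×10⁻³
  alloy R: M = 1.21×10⁻³
  alloy X: M = 1.20×10⁻³
  alloy Q: M = 0.752×10⁻³
Highest index: alloy Z.

alloy Z, M = 2.30×10⁻³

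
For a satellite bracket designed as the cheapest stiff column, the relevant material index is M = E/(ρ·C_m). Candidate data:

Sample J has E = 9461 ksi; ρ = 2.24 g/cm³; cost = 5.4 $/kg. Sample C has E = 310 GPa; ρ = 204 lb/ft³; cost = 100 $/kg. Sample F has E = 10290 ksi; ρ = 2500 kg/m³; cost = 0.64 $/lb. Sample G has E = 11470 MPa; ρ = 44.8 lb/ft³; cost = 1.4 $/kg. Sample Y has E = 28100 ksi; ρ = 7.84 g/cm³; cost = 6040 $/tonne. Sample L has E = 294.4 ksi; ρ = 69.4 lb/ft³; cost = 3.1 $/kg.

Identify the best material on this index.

Convert each candidate to consistent units, then evaluate M:
  sample J: E = 65.23 GPa, ρ = 2240 kg/m³, cost = 5.400 $/kg
  sample C: E = 310.0 GPa, ρ = 3268 kg/m³, cost = 100.0 $/kg
  sample F: E = 70.95 GPa, ρ = 2500 kg/m³, cost = 1.411 $/kg
  sample G: E = 11.47 GPa, ρ = 717.6 kg/m³, cost = 1.400 $/kg
  sample Y: E = 193.7 GPa, ρ = 7840 kg/m³, cost = 6.040 $/kg
  sample L: E = 2.030 GPa, ρ = 1112 kg/m³, cost = 3.100 $/kg
  sample F: M = 20.1 MN·m per $
  sample G: M = 11.4 MN·m per $
  sample J: M = 5.39 MN·m per $
  sample Y: M = 4.09 MN·m per $
  sample C: M = 0.949 MN·m per $
  sample L: M = 0.589 MN·m per $
Sample F has the largest M.

sample F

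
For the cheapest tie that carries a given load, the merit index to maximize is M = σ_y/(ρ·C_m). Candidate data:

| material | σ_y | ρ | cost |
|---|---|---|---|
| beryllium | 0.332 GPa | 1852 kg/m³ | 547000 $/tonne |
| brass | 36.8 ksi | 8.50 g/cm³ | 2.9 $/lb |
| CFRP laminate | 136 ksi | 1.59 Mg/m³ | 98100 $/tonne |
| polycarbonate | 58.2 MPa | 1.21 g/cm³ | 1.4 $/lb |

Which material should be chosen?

In SI units:
  beryllium: σ_y = 332.0 MPa, ρ = 1852 kg/m³, cost = 547.0 $/kg
  brass: σ_y = 253.7 MPa, ρ = 8500 kg/m³, cost = 6.393 $/kg
  CFRP laminate: σ_y = 937.7 MPa, ρ = 1590 kg/m³, cost = 98.10 $/kg
  polycarbonate: σ_y = 58.20 MPa, ρ = 1210 kg/m³, cost = 3.086 $/kg
  polycarbonate: M = 15.6 kN·m per $
  CFRP laminate: M = 6.01 kN·m per $
  brass: M = 4.67 kN·m per $
  beryllium: M = 0.328 kN·m per $
Highest index: polycarbonate.

polycarbonate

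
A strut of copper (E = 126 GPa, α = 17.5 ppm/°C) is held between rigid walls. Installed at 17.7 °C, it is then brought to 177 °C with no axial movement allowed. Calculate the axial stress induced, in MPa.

ΔT = 159.3 K. Constrained thermal stress σ = E·α·ΔT = 126.0×10³ MPa × 17.5×10⁻⁶ × 159.3 = 351 MPa (compressive).

351 MPa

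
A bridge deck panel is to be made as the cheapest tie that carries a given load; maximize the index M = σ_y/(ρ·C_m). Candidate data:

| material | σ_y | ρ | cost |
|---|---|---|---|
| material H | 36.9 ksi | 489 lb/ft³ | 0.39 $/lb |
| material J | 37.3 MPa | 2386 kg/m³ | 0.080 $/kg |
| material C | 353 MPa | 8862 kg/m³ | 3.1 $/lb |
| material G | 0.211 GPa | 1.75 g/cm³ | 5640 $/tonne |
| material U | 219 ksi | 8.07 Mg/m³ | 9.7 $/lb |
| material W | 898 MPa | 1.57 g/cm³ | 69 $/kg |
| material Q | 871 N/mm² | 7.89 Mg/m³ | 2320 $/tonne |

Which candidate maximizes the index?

Normalizing units and computing the index:
  material H: σ_y = 254.4 MPa, ρ = 7833 kg/m³, cost = 0.8598 $/kg
  material J: σ_y = 37.30 MPa, ρ = 2386 kg/m³, cost = 0.08000 $/kg
  material C: σ_y = 353.0 MPa, ρ = 8862 kg/m³, cost = 6.834 $/kg
  material G: σ_y = 211.0 MPa, ρ = 1750 kg/m³, cost = 5.640 $/kg
  material U: σ_y = 1510 MPa, ρ = 8070 kg/m³, cost = 21.38 $/kg
  material W: σ_y = 898.0 MPa, ρ = 1570 kg/m³, cost = 69.00 $/kg
  material Q: σ_y = 871.0 MPa, ρ = 7890 kg/m³, cost = 2.320 $/kg
  material J: M = 195 kN·m per $
  material Q: M = 47.6 kN·m per $
  material H: M = 37.8 kN·m per $
  material G: M = 21.4 kN·m per $
  material U: M = 8.75 kN·m per $
  material W: M = 8.29 kN·m per $
  material C: M = 5.83 kN·m per $
Highest index: material J.

material J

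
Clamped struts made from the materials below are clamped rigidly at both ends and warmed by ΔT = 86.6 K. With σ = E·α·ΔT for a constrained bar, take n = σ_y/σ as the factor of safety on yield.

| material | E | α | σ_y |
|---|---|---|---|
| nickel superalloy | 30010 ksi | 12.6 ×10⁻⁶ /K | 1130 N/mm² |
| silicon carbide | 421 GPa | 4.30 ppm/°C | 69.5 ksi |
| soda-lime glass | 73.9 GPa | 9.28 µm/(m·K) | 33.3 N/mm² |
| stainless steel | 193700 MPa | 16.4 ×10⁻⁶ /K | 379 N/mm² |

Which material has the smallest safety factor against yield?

Converting E to GPa, α to ×10⁻⁶/K, σ_y to MPa, then σ and n for each:
  nickel superalloy: E = 206.9, α = 12.6, σ_y = 1130 → σ = 226 MPa, n = 5.01
  silicon carbide: E = 421.0, α = 4.30, σ_y = 479.2 → σ = 157 MPa, n = 3.06
  soda-lime glass: E = 73.90, α = 9.28, σ_y = 33.30 → σ = 59.4 MPa, n = 0.561
  stainless steel: E = 193.7, α = 16.4, σ_y = 379.0 → σ = 275 MPa, n = 1.38
Soda-lime glass has the lowest safety factor, n = 0.561.

soda-lime glass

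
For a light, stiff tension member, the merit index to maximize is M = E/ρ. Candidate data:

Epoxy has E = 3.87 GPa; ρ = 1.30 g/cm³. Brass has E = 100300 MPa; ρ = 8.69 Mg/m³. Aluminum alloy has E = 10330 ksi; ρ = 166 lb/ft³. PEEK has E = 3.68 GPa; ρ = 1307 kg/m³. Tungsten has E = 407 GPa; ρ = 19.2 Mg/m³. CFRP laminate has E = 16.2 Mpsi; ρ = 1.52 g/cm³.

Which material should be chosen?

CFRP laminate

Convert each candidate to consistent units, then evaluate M:
  epoxy: E = 3.870 GPa, ρ = 1300 kg/m³
  brass: E = 100.3 GPa, ρ = 8690 kg/m³
  aluminum alloy: E = 71.22 GPa, ρ = 2659 kg/m³
  PEEK: E = 3.680 GPa, ρ = 1307 kg/m³
  tungsten: E = 407.0 GPa, ρ = 19200 kg/m³
  CFRP laminate: E = 111.7 GPa, ρ = 1520 kg/m³
  CFRP laminate: M = 73.5 MN·m/kg
  aluminum alloy: M = 26.8 MN·m/kg
  tungsten: M = 21.2 MN·m/kg
  brass: M = 11.5 MN·m/kg
  epoxy: M = 2.98 MN·m/kg
  PEEK: M = 2.82 MN·m/kg
CFRP laminate ranks first.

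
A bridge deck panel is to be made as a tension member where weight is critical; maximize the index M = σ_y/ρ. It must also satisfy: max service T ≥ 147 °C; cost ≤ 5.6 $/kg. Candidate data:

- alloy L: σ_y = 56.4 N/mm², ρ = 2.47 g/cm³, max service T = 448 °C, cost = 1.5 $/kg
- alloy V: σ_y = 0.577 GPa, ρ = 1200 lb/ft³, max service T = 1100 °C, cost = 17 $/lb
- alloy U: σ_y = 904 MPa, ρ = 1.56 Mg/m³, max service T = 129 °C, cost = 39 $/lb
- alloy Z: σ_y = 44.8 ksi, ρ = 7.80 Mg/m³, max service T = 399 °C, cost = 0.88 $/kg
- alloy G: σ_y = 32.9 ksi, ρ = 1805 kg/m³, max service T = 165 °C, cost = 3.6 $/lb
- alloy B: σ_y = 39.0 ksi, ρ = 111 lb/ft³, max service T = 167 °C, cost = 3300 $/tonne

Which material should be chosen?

alloy B

Screen on constraints: max service T ≥ 147 °C; cost ≤ 5.6 $/kg. Survivors: alloy L, alloy Z, alloy B.
After converting to SI:
  alloy L: σ_y = 56.40 MPa, ρ = 2470 kg/m³
  alloy Z: σ_y = 308.9 MPa, ρ = 7800 kg/m³
  alloy B: σ_y = 268.9 MPa, ρ = 1778 kg/m³
  alloy B: M = 151 kN·m/kg
  alloy Z: M = 39.6 kN·m/kg
  alloy L: M = 22.8 kN·m/kg
Alloy B ranks first.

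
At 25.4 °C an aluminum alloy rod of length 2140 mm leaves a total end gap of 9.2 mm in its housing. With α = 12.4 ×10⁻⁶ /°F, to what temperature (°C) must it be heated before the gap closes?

α = 12.4×10⁻⁶/°F × 9/5 = 22.3×10⁻⁶/K.
α·L₀·ΔT = 9.2 mm ⇒ ΔT = 9.2 / (22.3×10⁻⁶ × 2140.0) = 192.6 K.
T = 25.4 + 192.6 = 218.0 °C.

218 °C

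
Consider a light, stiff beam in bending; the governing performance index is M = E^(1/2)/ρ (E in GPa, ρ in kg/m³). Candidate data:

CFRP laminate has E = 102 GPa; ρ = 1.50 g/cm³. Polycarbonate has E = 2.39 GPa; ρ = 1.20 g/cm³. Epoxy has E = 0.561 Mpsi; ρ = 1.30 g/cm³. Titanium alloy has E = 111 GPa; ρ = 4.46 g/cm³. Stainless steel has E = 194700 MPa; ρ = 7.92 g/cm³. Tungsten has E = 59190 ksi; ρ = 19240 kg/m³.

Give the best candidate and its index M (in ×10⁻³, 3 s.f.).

CFRP laminate, M = 6.73×10⁻³

In SI units:
  CFRP laminate: E = 102.0 GPa, ρ = 1500 kg/m³
  polycarbonate: E = 2.390 GPa, ρ = 1200 kg/m³
  epoxy: E = 3.868 GPa, ρ = 1300 kg/m³
  titanium alloy: E = 111.0 GPa, ρ = 4460 kg/m³
  stainless steel: E = 194.7 GPa, ρ = 7920 kg/m³
  tungsten: E = 408.1 GPa, ρ = 19240 kg/m³
  CFRP laminate: M = 6.73×10⁻³
  titanium alloy: M = 2.36×10⁻³
  stainless steel: M = 1.76×10⁻³
  epoxy: M = 1.51×10⁻³
  polycarbonate: M = 1.29×10⁻³
  tungsten: M = 1.05×10⁻³
Highest index: CFRP laminate.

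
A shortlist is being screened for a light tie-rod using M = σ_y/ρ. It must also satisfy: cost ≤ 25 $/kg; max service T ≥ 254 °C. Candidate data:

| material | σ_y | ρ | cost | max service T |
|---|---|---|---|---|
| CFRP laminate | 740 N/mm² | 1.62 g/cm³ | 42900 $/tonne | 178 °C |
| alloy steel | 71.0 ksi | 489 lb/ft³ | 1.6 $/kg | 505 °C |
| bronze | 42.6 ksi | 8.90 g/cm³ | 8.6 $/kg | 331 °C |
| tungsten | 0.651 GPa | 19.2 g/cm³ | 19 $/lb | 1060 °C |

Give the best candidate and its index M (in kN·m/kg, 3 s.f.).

alloy steel, M = 62.5 kN·m/kg

Screen on constraints: cost ≤ 25 $/kg; max service T ≥ 254 °C. Survivors: alloy steel, bronze.
After converting to SI:
  alloy steel: σ_y = 489.5 MPa, ρ = 7833 kg/m³
  bronze: σ_y = 293.7 MPa, ρ = 8900 kg/m³
  alloy steel: M = 62.5 kN·m/kg
  bronze: M = 33.0 kN·m/kg
Alloy steel has the largest M.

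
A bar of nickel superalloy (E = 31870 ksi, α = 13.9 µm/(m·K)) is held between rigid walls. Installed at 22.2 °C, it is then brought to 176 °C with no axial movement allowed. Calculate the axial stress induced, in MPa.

E = 31870 ksi = 219.7 GPa.
ΔT = 153.8 K. Constrained thermal stress σ = E·α·ΔT = 219.7×10³ MPa × 13.9×10⁻⁶ × 153.8 = 470 MPa (compressive).

470 MPa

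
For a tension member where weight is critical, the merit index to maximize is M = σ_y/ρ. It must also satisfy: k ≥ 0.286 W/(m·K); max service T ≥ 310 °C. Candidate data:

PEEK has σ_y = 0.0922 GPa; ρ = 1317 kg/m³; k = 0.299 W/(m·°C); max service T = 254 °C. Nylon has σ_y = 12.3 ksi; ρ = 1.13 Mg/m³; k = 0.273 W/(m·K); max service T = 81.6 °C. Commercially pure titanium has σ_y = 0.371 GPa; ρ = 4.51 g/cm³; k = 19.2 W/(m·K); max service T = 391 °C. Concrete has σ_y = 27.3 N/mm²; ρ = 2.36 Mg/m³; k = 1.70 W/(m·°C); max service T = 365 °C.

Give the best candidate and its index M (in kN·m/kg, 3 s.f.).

Screen on constraints: k ≥ 0.286 W/(m·K); max service T ≥ 310 °C. Survivors: commercially pure titanium, concrete.
In SI units:
  commercially pure titanium: σ_y = 371.0 MPa, ρ = 4510 kg/m³
  concrete: σ_y = 27.30 MPa, ρ = 2360 kg/m³
  commercially pure titanium: M = 82.3 kN·m/kg
  concrete: M = 11.6 kN·m/kg
Highest index: commercially pure titanium.

commercially pure titanium, M = 82.3 kN·m/kg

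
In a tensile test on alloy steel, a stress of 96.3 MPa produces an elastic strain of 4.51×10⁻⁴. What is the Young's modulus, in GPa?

E = σ/ε = 96.3 MPa / 4.51×10⁻⁴ = 213500 MPa = 214 GPa.

214 GPa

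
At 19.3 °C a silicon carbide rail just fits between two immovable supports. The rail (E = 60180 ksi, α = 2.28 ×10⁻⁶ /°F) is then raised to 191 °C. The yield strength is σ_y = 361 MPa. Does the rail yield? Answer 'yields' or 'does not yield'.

does not yield

E = 60180 ksi = 414.9 GPa.
α = 2.28×10⁻⁶/°F × 9/5 = 4.10×10⁻⁶/K.
ΔT = 171.7 K. Constrained thermal stress σ = E·α·ΔT = 414.9×10³ MPa × 4.10×10⁻⁶ × 171.7 = 292 MPa (compressive).
Compare to σ_y = 361 MPa: σ < σ_y, so it does not yield.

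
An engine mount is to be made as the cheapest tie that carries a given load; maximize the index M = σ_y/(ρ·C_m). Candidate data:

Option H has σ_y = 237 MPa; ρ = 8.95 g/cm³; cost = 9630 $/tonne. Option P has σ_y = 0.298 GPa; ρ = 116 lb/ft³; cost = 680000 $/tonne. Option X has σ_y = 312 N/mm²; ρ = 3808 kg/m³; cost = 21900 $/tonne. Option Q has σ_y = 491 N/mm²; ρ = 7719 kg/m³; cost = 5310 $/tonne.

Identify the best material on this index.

option Q

Convert each candidate to consistent units, then evaluate M:
  option H: σ_y = 237.0 MPa, ρ = 8950 kg/m³, cost = 9.630 $/kg
  option P: σ_y = 298.0 MPa, ρ = 1858 kg/m³, cost = 680.0 $/kg
  option X: σ_y = 312.0 MPa, ρ = 3808 kg/m³, cost = 21.90 $/kg
  option Q: σ_y = 491.0 MPa, ρ = 7719 kg/m³, cost = 5.310 $/kg
  option Q: M = 12.0 kN·m per $
  option X: M = 3.74 kN·m per $
  option H: M = 2.75 kN·m per $
  option P: M = 0.236 kN·m per $
Highest index: option Q.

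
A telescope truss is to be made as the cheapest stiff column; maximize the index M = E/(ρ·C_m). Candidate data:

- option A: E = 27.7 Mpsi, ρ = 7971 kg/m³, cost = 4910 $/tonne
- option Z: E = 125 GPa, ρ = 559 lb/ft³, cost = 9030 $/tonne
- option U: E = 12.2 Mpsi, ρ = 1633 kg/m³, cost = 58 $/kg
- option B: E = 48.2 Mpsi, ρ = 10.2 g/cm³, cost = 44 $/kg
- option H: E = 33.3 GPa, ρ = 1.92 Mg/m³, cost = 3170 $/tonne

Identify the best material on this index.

Convert each candidate to consistent units, then evaluate M:
  option A: E = 191.0 GPa, ρ = 7971 kg/m³, cost = 4.910 $/kg
  option Z: E = 125.0 GPa, ρ = 8954 kg/m³, cost = 9.030 $/kg
  option U: E = 84.12 GPa, ρ = 1633 kg/m³, cost = 58.00 $/kg
  option B: E = 332.3 GPa, ρ = 10200 kg/m³, cost = 44.00 $/kg
  option H: E = 33.30 GPa, ρ = 1920 kg/m³, cost = 3.170 $/kg
  option H: M = 5.47 MN·m per $
  option A: M = 4.88 MN·m per $
  option Z: M = 1.55 MN·m per $
  option U: M = 0.888 MN·m per $
  option B: M = 0.740 MN·m per $
Option H ranks first.

option H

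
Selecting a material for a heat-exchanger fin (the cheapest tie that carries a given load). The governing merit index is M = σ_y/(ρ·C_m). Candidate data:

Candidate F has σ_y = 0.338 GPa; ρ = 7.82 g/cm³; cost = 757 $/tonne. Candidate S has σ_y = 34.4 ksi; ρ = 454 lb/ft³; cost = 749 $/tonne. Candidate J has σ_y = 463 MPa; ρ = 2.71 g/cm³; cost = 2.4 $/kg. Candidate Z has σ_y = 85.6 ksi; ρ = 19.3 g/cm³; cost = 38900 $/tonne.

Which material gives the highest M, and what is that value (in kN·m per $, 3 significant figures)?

After converting to SI:
  candidate F: σ_y = 338.0 MPa, ρ = 7820 kg/m³, cost = 0.7570 $/kg
  candidate S: σ_y = 237.2 MPa, ρ = 7272 kg/m³, cost = 0.7490 $/kg
  candidate J: σ_y = 463.0 MPa, ρ = 2710 kg/m³, cost = 2.400 $/kg
  candidate Z: σ_y = 590.2 MPa, ρ = 19300 kg/m³, cost = 38.90 $/kg
  candidate J: M = 71.2 kN·m per $
  candidate F: M = 57.1 kN·m per $
  candidate S: M = 43.5 kN·m per $
  candidate Z: M = 0.786 kN·m per $
Highest index: candidate J.

candidate J, M = 71.2 kN·m per $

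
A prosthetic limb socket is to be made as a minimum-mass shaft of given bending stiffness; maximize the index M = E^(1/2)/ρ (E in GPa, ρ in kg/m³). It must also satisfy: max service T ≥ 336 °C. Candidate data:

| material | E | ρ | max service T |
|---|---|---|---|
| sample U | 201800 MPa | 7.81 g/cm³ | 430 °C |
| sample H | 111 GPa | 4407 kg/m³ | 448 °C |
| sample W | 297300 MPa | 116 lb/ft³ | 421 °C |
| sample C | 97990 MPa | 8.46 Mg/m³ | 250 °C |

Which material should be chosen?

Screen on constraints: max service T ≥ 336 °C. Survivors: sample U, sample H, sample W.
Putting every candidate on a common basis:
  sample U: E = 201.8 GPa, ρ = 7810 kg/m³
  sample H: E = 111.0 GPa, ρ = 4407 kg/m³
  sample W: E = 297.3 GPa, ρ = 1858 kg/m³
  sample W: M = 9.28×10⁻³
  sample H: M = 2.39×10⁻³
  sample U: M = 1.82×10⁻³
Highest index: sample W.

sample W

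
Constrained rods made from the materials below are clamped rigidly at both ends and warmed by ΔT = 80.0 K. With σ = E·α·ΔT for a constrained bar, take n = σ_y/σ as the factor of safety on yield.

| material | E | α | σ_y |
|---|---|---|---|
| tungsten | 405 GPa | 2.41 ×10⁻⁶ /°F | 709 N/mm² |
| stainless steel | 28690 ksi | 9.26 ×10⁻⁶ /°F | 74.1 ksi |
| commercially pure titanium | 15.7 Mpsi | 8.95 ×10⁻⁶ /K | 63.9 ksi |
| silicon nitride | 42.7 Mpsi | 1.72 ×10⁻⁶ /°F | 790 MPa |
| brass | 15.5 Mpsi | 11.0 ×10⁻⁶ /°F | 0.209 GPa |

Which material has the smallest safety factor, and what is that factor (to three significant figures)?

brass, n = 1.23

In consistent units (E in GPa, α in ×10⁻⁶/K, σ_y in MPa):
  tungsten: E = 405.0, α = 4.34, σ_y = 709.0 → σ = 141 MPa, n = 5.04
  stainless steel: E = 197.8, α = 16.7, σ_y = 510.9 → σ = 264 MPa, n = 1.94
  commercially pure titanium: E = 108.2, α = 8.95, σ_y = 440.6 → σ = 77.5 MPa, n = 5.68
  silicon nitride: E = 294.4, α = 3.10, σ_y = 790.0 → σ = 72.9 MPa, n = 10.8
  brass: E = 106.9, α = 19.8, σ_y = 209.0 → σ = 169 MPa, n = 1.23
Smallest n: brass with n = 1.23.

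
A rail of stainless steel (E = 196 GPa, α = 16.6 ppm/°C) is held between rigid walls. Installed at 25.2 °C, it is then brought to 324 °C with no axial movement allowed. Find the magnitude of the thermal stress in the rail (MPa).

972 MPa

ΔT = 298.8 K. Constrained thermal stress σ = E·α·ΔT = 196.0×10³ MPa × 16.6×10⁻⁶ × 298.8 = 972 MPa (compressive).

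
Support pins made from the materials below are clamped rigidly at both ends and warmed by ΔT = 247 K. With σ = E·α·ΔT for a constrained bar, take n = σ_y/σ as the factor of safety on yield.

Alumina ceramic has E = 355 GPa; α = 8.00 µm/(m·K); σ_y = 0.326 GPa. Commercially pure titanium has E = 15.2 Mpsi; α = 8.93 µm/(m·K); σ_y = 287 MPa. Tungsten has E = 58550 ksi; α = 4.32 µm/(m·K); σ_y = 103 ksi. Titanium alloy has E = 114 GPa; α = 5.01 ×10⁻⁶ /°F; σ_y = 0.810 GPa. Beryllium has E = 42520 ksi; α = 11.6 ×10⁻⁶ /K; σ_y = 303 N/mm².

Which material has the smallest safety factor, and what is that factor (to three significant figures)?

In consistent units (E in GPa, α in ×10⁻⁶/K, σ_y in MPa):
  alumina ceramic: E = 355.0, α = 8.00, σ_y = 326.0 → σ = 701 MPa, n = 0.465
  commercially pure titanium: E = 104.8, α = 8.93, σ_y = 287.0 → σ = 231 MPa, n = 1.24
  tungsten: E = 403.7, α = 4.32, σ_y = 710.2 → σ = 431 MPa, n = 1.65
  titanium alloy: E = 114.0, α = 9.02, σ_y = 810.0 → σ = 254 MPa, n = 3.19
  beryllium: E = 293.2, α = 11.6, σ_y = 303.0 → σ = 840 MPa, n = 0.361
The minimum is beryllium at n = 0.361.

beryllium, n = 0.361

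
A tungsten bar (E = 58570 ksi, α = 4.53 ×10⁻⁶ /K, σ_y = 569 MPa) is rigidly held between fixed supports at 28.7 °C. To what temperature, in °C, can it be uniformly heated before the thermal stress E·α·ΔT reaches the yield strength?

E = 58570 ksi = 403.8 GPa.
E·α·ΔT = 569.0 MPa ⇒ ΔT = 569.0 / (403.8×10³ × 4.53×10⁻⁶) = 311.0 K.
T = 28.7 + 311.0 = 339.7 °C.

340 °C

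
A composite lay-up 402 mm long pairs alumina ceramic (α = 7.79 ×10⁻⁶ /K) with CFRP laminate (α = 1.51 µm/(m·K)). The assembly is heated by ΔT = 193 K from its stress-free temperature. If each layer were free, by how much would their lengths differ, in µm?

Δα = |7.79 − 1.51|×10⁻⁶/K = 6.28×10⁻⁶/K.
ΔL_mismatch = Δα·L·ΔT = 6.28×10⁻⁶ × 402.0 mm × 193.0 K = 487 µm.

487 µm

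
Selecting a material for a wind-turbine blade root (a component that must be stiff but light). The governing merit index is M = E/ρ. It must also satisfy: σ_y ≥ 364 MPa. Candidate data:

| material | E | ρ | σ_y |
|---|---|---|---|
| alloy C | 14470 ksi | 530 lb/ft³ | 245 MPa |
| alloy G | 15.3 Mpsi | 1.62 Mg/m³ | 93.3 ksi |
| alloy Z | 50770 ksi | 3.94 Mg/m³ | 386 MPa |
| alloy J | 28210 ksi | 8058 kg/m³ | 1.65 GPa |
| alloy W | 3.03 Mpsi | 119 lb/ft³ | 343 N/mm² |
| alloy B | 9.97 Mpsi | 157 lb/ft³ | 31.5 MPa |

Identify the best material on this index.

Screen on constraints: σ_y ≥ 364 MPa. Survivors: alloy G, alloy Z, alloy J.
Convert each candidate to consistent units, then evaluate M:
  alloy G: E = 105.5 GPa, ρ = 1620 kg/m³
  alloy Z: E = 350.0 GPa, ρ = 3940 kg/m³
  alloy J: E = 194.5 GPa, ρ = 8058 kg/m³
  alloy Z: M = 88.8 MN·m/kg
  alloy G: M = 65.1 MN·m/kg
  alloy J: M = 24.1 MN·m/kg
The maximum is for alloy Z.

alloy Z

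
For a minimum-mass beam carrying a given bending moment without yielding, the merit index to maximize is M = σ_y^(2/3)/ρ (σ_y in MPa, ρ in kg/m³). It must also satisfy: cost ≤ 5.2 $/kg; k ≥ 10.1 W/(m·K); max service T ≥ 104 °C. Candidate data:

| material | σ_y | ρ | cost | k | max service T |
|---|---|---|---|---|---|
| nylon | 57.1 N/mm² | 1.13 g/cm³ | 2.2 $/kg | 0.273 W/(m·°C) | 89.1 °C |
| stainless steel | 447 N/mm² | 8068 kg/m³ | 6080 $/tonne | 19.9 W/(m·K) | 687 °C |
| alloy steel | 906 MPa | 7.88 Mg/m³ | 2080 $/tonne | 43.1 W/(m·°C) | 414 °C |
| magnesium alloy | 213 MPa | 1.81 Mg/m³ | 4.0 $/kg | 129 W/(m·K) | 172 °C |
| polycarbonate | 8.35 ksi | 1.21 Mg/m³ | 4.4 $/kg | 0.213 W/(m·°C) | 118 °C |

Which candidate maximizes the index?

magnesium alloy

Screen on constraints: cost ≤ 5.2 $/kg; k ≥ 10.1 W/(m·K); max service T ≥ 104 °C. Survivors: alloy steel, magnesium alloy.
Convert each candidate to consistent units, then evaluate M:
  alloy steel: σ_y = 906.0 MPa, ρ = 7880 kg/m³
  magnesium alloy: σ_y = 213.0 MPa, ρ = 1810 kg/m³
  magnesium alloy: M = 19.7×10⁻³
  alloy steel: M = 11.9×10⁻³
The maximum is for magnesium alloy.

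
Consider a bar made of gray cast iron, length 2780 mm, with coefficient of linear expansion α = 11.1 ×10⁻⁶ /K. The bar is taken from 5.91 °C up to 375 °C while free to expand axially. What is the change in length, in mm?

11.4 mm

ΔT = 375 − 5.91 = 369.1 K.
ΔL = α·L₀·ΔT = 11.1×10⁻⁶ × 2780 mm × 369.1 K = 11.4 mm.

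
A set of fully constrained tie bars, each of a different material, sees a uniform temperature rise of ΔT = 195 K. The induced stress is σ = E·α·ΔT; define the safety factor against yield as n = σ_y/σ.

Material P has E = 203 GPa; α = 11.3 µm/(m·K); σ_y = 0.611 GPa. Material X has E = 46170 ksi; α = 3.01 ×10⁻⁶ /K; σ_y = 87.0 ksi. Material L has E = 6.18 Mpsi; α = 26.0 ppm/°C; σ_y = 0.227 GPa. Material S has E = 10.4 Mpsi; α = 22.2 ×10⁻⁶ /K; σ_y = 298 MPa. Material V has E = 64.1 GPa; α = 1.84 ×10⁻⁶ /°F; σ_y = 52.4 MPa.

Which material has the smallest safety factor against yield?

material S

In consistent units (E in GPa, α in ×10⁻⁶/K, σ_y in MPa):
  material P: E = 203.0, α = 11.3, σ_y = 611.0 → σ = 447 MPa, n = 1.37
  material X: E = 318.3, α = 3.01, σ_y = 599.8 → σ = 187 MPa, n = 3.21
  material L: E = 42.61, α = 26.0, σ_y = 227.0 → σ = 216 MPa, n = 1.05
  material S: E = 71.71, α = 22.2, σ_y = 298.0 → σ = 310 MPa, n = 0.960
  material V: E = 64.10, α = 3.31, σ_y = 52.40 → σ = 41.4 MPa, n = 1.27
Smallest n: material S with n = 0.960.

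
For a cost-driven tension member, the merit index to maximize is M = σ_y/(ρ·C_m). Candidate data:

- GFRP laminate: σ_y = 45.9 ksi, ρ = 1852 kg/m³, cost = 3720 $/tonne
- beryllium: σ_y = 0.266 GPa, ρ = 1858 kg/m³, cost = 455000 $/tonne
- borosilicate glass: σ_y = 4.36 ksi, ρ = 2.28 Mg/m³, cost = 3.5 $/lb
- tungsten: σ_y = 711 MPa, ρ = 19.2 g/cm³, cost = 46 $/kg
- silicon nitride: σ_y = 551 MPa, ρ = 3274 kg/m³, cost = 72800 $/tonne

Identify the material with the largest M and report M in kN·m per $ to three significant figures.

Normalizing units and computing the index:
  GFRP laminate: σ_y = 316.5 MPa, ρ = 1852 kg/m³, cost = 3.720 $/kg
  beryllium: σ_y = 266.0 MPa, ρ = 1858 kg/m³, cost = 455.0 $/kg
  borosilicate glass: σ_y = 30.06 MPa, ρ = 2280 kg/m³, cost = 7.716 $/kg
  tungsten: σ_y = 711.0 MPa, ρ = 19200 kg/m³, cost = 46.00 $/kg
  silicon nitride: σ_y = 551.0 MPa, ρ = 3274 kg/m³, cost = 72.80 $/kg
  GFRP laminate: M = 45.9 kN·m per $
  silicon nitride: M = 2.31 kN·m per $
  borosilicate glass: M = 1.71 kN·m per $
  tungsten: M = 0.805 kN·m per $
  beryllium: M = 0.315 kN·m per $
The maximum is for GFRP laminate.

GFRP laminate, M = 45.9 kN·m per $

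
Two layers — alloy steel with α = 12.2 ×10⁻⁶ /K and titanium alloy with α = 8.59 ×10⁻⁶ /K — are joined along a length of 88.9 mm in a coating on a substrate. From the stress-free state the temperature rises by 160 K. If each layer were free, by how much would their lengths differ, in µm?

51.3 µm

Δα = |12.2 − 8.59|×10⁻⁶/K = 3.61×10⁻⁶/K.
ΔL_mismatch = Δα·L·ΔT = 3.61×10⁻⁶ × 88.9 mm × 160.0 K = 51.3 µm.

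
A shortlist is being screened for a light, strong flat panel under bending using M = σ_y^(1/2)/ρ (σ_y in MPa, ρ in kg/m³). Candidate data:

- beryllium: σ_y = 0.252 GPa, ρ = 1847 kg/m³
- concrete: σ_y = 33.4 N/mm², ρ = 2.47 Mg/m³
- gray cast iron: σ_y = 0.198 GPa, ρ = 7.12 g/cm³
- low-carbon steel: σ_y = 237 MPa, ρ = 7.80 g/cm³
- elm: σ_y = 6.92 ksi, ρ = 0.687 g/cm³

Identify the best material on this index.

Convert each candidate to consistent units, then evaluate M:
  beryllium: σ_y = 252.0 MPa, ρ = 1847 kg/m³
  concrete: σ_y = 33.40 MPa, ρ = 2470 kg/m³
  gray cast iron: σ_y = 198.0 MPa, ρ = 7120 kg/m³
  low-carbon steel: σ_y = 237.0 MPa, ρ = 7800 kg/m³
  elm: σ_y = 47.71 MPa, ρ = 687.0 kg/m³
  elm: M = 10.1×10⁻³
  beryllium: M = 8.59×10⁻³
  concrete: M = 2.34×10⁻³
  gray cast iron: M = 1.98×10⁻³
  low-carbon steel: M = 1.97×10⁻³
Elm has the largest M.

elm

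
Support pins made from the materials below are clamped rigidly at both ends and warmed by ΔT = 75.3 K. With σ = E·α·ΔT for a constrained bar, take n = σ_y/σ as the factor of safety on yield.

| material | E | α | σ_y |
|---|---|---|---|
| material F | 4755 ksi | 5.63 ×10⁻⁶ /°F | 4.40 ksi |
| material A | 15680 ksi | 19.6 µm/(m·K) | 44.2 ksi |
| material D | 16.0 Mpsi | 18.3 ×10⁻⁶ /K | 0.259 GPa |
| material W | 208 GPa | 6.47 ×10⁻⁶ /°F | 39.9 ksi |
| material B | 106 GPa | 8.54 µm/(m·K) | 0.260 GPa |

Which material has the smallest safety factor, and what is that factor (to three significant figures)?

Per material, after unit conversion:
  material F: E = 32.78, α = 10.1, σ_y = 30.34 → σ = 25.0 MPa, n = 1.21
  material A: E = 108.1, α = 19.6, σ_y = 304.7 → σ = 160 MPa, n = 1.91
  material D: E = 110.3, α = 18.3, σ_y = 259.0 → σ = 152 MPa, n = 1.70
  material W: E = 208.0, α = 11.6, σ_y = 275.1 → σ = 182 MPa, n = 1.51
  material B: E = 106.0, α = 8.54, σ_y = 260.0 → σ = 68.2 MPa, n = 3.81
Smallest n: material F with n = 1.21.

material F, n = 1.21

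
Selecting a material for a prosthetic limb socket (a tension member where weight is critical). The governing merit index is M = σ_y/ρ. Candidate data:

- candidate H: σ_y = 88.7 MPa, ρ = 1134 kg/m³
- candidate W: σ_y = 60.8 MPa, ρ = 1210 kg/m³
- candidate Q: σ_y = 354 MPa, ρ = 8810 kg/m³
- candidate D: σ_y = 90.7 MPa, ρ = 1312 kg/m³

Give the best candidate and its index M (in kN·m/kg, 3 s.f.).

candidate H, M = 78.2 kN·m/kg

Per-candidate index values:
  candidate H: M = 78.2 kN·m/kg
  candidate D: M = 69.1 kN·m/kg
  candidate W: M = 50.2 kN·m/kg
  candidate Q: M = 40.2 kN·m/kg
Highest index: candidate H.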